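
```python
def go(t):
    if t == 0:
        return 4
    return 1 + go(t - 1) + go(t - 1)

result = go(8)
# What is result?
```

go(t) = 1 + 2·go(t-1), go(0)=4. Closed form: (4+1)·2^8 - 1 = 1279.

Answer: 1279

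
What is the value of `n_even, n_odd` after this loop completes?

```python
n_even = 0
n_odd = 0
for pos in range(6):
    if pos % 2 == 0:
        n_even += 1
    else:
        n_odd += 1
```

Count evens and odds in range(6)
`n_even, n_odd` takes the values: (0, 0) → (1, 0) → (1, 1) → (2, 1) → (2, 2) → (3, 2) → (3, 3)

Answer: 3, 3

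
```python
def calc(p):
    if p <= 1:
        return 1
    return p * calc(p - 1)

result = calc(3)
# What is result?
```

calc(3) = 3 * 2 * 1 = 6

Answer: 6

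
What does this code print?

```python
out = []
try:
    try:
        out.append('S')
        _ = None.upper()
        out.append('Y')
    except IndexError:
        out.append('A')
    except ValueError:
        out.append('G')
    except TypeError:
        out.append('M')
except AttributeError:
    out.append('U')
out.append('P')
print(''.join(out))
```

Execution trace: 'S' (try body) → 'U' (outer except AttributeError) → 'P' (after the try/except). Output: SUP

Answer: SUP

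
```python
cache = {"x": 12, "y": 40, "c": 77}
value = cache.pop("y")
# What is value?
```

Trace:
`cache = {"x": 12, "y": 40, "c": 77}` → cache = {'x': 12, 'y': 40, 'c': 77}
`value = cache.pop("y")` → cache = {'x': 12, 'c': 77}; value = 40
So value = 40

Answer: 40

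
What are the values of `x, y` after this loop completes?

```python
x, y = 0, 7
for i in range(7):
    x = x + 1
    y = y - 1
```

x goes 0→7, y goes 7→0
`x, y` takes the values: (0, 7) → (1, 7) → (1, 6) → (2, 6) → (2, 5) → (3, 5) → (3, 4) → (4, 4) → (4, 3) → (5, 3) → (5, 2) → (6, 2) → (6, 1) → (7, 1) → (7, 0)

Answer: 7, 0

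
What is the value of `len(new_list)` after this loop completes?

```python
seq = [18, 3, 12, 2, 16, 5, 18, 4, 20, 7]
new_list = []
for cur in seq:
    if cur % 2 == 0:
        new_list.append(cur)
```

Count even numbers in [18, 3, 12, 2, 16, 5, 18, 4, 20, 7]
`new_list` takes the values: [] → [18] → [18, 12] → [18, 12, 2] → [18, 12, 2, 16] → [18, 12, 2, 16, 18] → [18, 12, 2, 16, 18, 4] → [18, 12, 2, 16, 18, 4, 20]
So `len(new_list)` = 7

Answer: 7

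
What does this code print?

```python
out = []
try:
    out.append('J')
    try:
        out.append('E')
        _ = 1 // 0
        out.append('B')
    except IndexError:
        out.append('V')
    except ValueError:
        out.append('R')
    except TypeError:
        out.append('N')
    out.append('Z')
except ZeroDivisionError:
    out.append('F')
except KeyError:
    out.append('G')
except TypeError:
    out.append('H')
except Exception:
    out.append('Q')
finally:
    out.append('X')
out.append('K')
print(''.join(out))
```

Execution trace: 'J' (try body) → 'E' (inner try body) → 'F' (except ZeroDivisionError) → 'X' (finally) → 'K' (after the try/except). Output: JEFXK

Answer: JEFXK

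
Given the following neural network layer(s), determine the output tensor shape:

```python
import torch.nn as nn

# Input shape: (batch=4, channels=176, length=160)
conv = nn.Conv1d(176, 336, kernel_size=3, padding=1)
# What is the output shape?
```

Input: (4, 176, 160) -> Output: (4, 336, 160)

Answer: (4, 336, 160)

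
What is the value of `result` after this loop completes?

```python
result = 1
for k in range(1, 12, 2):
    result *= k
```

Product of 1, 3, 5, ... up to 11
`result` takes the values: 1 → 3 → 15 → 105 → 945 → 10395

Answer: 10395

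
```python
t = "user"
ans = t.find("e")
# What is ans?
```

Trace:
`t = "user"` → t = 'user'
`ans = t.find("e")` → ans = 2
So ans = 2

Answer: 2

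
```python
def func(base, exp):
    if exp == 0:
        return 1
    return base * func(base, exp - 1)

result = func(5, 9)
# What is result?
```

func(5, 9) = 5 * 5 * 5 * 5 * 5 * 5 * 5 * 5 * 5 = 1953125

Answer: 1953125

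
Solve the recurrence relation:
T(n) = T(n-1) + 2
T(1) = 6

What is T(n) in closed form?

Unrolling: T(n) = T(1) + 2·(n-1) = 6 + 2(n-1) = 2n + 4.

Answer: T(n) = 2n + 4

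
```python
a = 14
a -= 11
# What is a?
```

Trace:
`a = 14` → a = 14
`a -= 11` → a = 3
So a = 3

Answer: 3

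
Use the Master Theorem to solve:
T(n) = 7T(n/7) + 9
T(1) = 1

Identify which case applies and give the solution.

a=7, b=7, f(n)=9. log_7(7) = 1. Since c=0 < 1, Case 1 applies: T(n) = Θ(n^log_b(a)) = O(n).

Answer: O(n) - Case 1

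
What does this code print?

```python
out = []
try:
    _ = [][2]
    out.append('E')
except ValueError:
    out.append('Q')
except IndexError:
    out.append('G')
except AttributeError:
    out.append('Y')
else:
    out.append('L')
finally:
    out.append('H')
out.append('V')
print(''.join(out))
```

Execution trace: 'G' (except IndexError) → 'H' (finally) → 'V' (after the try/except). Output: GHV

Answer: GHV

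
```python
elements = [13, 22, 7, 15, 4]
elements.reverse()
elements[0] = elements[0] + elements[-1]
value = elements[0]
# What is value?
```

Trace:
`elements = [13, 22, 7, 15, 4]` → elements = [13, 22, 7, 15, 4]
`elements.reverse()` → elements = [4, 15, 7, 22, 13]
`elements[0] = elements[0] + elements[-1]` → elements = [17, 15, 7, 22, 13]
`value = elements[0]` → value = 17
So value = 17

Answer: 17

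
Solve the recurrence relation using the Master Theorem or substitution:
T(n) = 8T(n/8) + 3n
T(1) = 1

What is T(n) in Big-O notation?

By Master Theorem: a=8, b=8, f(n)=3n. Since log_8(8) = 1 and f(n) = Θ(n^1), Case 2 applies. T(n) = O(n log n).

Answer: O(n log n)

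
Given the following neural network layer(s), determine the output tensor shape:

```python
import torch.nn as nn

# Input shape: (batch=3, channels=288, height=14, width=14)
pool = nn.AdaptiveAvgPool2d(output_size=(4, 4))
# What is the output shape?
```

Input: (3, 288, 14, 14) -> Output: (3, 288, 4, 4)

Answer: (3, 288, 4, 4)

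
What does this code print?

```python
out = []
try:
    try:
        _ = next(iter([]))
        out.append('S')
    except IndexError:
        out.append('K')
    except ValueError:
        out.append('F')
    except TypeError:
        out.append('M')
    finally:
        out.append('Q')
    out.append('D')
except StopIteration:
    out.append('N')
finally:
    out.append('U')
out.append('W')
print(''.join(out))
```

Execution trace: 'Q' (inner finally) → 'N' (except StopIteration) → 'U' (finally) → 'W' (after the try/except). Output: QNUW

Answer: QNUW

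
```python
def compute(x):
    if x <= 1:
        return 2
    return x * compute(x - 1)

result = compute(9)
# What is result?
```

compute(9) = 9 * 8 * 7 * 6 * 5 * 4 * 3 * 2 * 2 = 725760

Answer: 725760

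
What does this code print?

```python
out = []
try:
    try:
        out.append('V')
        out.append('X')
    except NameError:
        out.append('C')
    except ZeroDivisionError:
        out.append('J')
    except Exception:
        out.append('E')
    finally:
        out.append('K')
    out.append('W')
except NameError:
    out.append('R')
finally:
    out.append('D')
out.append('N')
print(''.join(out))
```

Execution trace: 'V' (inner try body) → 'X' (inner try body, no exception) → 'K' (inner finally) → 'W' (try body, no exception) → 'D' (finally) → 'N' (after the try/except). Output: VXKWDN

Answer: VXKWDN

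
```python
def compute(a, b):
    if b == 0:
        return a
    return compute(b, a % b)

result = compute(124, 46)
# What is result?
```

compute(124, 46) -> compute(46, 32) -> compute(32, 14) -> compute(14, 4) -> compute(4, 2) -> compute(2, 0) -> 2

Answer: 2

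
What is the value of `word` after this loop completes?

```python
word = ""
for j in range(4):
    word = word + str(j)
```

Concatenate digits 0 to 3
`word` takes the values: "" → "0" → "01" → "012" → "0123"

Answer: "0123"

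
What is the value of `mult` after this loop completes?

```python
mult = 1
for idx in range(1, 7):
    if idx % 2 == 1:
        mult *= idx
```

Product of odd numbers 1 to 6
`mult` takes the values: 1 → 3 → 15

Answer: 15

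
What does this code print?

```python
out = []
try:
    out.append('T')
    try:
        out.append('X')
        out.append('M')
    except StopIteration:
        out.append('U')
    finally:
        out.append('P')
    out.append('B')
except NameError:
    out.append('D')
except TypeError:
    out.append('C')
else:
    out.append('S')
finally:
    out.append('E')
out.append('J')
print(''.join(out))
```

Execution trace: 'T' (try body) → 'X' (inner try body) → 'M' (inner try body, no exception) → 'P' (inner finally) → 'B' (try body, no exception) → 'S' (else) → 'E' (finally) → 'J' (after the try/except). Output: TXMPBSEJ

Answer: TXMPBSEJ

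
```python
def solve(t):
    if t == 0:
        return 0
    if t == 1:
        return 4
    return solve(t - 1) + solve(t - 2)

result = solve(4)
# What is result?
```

Build up from base cases: solve(0)=0, solve(1)=4, solve(2)=4, solve(3)=8, solve(4)=12

Answer: 12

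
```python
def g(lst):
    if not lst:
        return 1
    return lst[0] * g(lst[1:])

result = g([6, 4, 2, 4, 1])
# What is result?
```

Product over [6, 4, 2, 4, 1] = 6 * 4 * 2 * 4 * 1 = 192

Answer: 192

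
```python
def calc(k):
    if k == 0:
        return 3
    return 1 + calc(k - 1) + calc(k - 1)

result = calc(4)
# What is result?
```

calc(k) = 1 + 2·calc(k-1), calc(0)=3. Closed form: (3+1)·2^4 - 1 = 63.

Answer: 63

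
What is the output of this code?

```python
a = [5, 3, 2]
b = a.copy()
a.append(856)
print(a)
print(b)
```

Key concept: list.copy() creates independent copy.
Step by step:
`a = [5, 3, 2]` → a = [5, 3, 2]
`b = a.copy()` → b = [5, 3, 2]
`a.append(856)` → a = [5, 3, 2, 856]
`print(a)` → prints [5, 3, 2, 856]
`print(b)` → prints [5, 3, 2]

Answer:
[5, 3, 2, 856]
[5, 3, 2]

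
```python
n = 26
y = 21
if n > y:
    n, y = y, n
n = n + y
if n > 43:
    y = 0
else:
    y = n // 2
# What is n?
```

Trace:
`n = 26` → n = 26
`y = 21` → y = 21
`if n > y: ...` → n > y is True → n = 21; y = 26
`n = n + y` → n = 47
`if n > 43: ...` → n > 43 is True → y = 0
So n = 47

Answer: 47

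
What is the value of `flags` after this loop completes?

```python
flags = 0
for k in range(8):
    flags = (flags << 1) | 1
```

Build 8 consecutive 1-bits: 0b11111111
`flags` takes the values: 0 → 1 → 3 → 7 → 15 → 31 → 63 → 127 → 255

Answer: 255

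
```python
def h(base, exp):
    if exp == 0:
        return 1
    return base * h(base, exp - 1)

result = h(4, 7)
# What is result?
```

h(4, 7) = 4 * 4 * 4 * 4 * 4 * 4 * 4 = 16384

Answer: 16384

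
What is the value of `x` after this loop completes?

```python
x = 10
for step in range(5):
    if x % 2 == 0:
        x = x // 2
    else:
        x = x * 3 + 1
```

Collatz-style transformation from 10
`x` takes the values: 10 → 5 → 16 → 8 → 4 → 2

Answer: 2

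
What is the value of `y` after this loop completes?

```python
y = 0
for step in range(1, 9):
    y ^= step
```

XOR of 1 to 8
`y` takes the values: 0 → 1 → 3 → 0 → 4 → 1 → 7 → 0 → 8

Answer: 8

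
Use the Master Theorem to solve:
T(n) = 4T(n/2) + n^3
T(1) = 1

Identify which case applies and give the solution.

a=4, b=2, f(n)=n^3. log_2(4) = 2. Since c=3 > 2 and the regularity condition holds (4(n/2)^3 = (4/2^3)n^3 with 4/2^3 < 1), Case 3 applies: T(n) = Θ(f(n)) = O(n^3).

Answer: O(n^3) - Case 3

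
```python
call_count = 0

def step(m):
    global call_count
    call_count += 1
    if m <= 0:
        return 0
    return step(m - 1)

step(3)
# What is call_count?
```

Linear recursion stepping by 1: 4 calls from m=3 down to ≤0.

Answer: 4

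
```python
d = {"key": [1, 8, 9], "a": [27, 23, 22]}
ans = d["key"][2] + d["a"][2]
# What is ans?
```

Trace:
`d = {"key": [1, 8, 9], "a": [27, 23, 22]}` → d = {'key': [1, 8, 9], 'a': [27, 23, 22]}
`ans = d["key"][2] + d["a"][2]` → ans = 31
So ans = 31

Answer: 31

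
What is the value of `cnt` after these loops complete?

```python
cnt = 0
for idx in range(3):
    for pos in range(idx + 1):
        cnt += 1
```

Triangle: 1 + 2 + ... + 3
`cnt` takes the values: 0 → 1 → 2 → 3 → 4 → 5 → 6

Answer: 6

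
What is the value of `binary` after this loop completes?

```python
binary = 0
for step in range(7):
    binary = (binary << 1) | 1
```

Build 7 consecutive 1-bits: 0b1111111
`binary` takes the values: 0 → 1 → 3 → 7 → 15 → 31 → 63 → 127

Answer: 127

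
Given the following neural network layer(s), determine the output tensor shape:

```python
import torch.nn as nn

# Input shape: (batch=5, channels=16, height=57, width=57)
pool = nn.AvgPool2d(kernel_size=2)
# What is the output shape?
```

Input: (5, 16, 57, 57) -> Output: (5, 16, 28, 28)

Answer: (5, 16, 28, 28)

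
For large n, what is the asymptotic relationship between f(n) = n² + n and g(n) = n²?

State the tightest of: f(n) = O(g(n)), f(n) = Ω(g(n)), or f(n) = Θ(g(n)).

n² + n vs n²: f(n) = Θ(g(n)) — they are asymptotically equivalent (lower-order n term is dominated).

Answer: f(n) = Θ(g(n)) — they are asymptotically equivalent (lower-order n term is dominated).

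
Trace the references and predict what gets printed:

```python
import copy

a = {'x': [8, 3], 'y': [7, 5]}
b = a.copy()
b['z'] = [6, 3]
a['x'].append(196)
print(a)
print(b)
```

Key concept: shallow copy of dict with mutable values.
Step by step:
`a = {'x': [8, 3], 'y': [7, 5]}` → a = {'x': [8, 3], 'y': [7, 5]}
`b = a.copy()` → b = {'x': [8, 3], 'y': [7, 5]}
`b['z'] = [6, 3]` → b = {'x': [8, 3], 'y': [7, 5], 'z': [6, 3]}
`a['x'].append(196)` → a = {'x': [8, 3, 196], 'y': [7, 5]}; b = {'x': [8, 3, 196], 'y': [7, 5], 'z': [6, 3]}
`print(a)` → prints {'x': [8, 3, 196], 'y': [7, 5]}
`print(b)` → prints {'x': [8, 3, 196], 'y': [7, 5], 'z': [6, 3]}

Answer:
{'x': [8, 3, 196], 'y': [7, 5]}
{'x': [8, 3, 196], 'y': [7, 5], 'z': [6, 3]}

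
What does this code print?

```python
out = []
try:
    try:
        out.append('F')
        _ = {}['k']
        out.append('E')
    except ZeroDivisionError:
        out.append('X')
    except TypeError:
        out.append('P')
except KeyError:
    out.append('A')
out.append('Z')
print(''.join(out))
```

Execution trace: 'F' (try body) → 'A' (outer except KeyError) → 'Z' (after the try/except). Output: FAZ

Answer: FAZ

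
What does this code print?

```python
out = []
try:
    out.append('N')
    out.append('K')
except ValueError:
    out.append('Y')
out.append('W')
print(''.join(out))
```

Execution trace: 'N' (try body) → 'K' (try body, no exception) → 'W' (after the try/except). Output: NKW

Answer: NKW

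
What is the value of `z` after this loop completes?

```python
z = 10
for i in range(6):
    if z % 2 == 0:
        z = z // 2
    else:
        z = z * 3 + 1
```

Collatz-style transformation from 10
`z` takes the values: 10 → 5 → 16 → 8 → 4 → 2 → 1

Answer: 1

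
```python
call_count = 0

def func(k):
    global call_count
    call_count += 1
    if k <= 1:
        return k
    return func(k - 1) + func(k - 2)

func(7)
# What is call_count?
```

Calls(k) = 1 + Calls(k-1) + Calls(k-2); Calls(0)=Calls(1)=1. For k=7 this gives 41.

Answer: 41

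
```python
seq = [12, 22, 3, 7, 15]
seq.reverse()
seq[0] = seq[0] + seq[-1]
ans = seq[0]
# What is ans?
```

Trace:
`seq = [12, 22, 3, 7, 15]` → seq = [12, 22, 3, 7, 15]
`seq.reverse()` → seq = [15, 7, 3, 22, 12]
`seq[0] = seq[0] + seq[-1]` → seq = [27, 7, 3, 22, 12]
`ans = seq[0]` → ans = 27
So ans = 27

Answer: 27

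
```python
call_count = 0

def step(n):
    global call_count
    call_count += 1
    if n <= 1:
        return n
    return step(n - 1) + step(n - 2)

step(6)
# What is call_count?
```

Calls(n) = 1 + Calls(n-1) + Calls(n-2); Calls(0)=Calls(1)=1. For n=6 this gives 25.

Answer: 25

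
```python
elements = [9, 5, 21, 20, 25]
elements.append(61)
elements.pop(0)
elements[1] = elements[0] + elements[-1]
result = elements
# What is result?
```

Trace:
`elements = [9, 5, 21, 20, 25]` → elements = [9, 5, 21, 20, 25]
`elements.append(61)` → elements = [9, 5, 21, 20, 25, 61]
`elements.pop(0)` → elements = [5, 21, 20, 25, 61]
`elements[1] = elements[0] + elements[-1]` → elements = [5, 66, 20, 25, 61]
`result = elements` → result = [5, 66, 20, 25, 61]
So result = [5, 66, 20, 25, 61]

Answer: [5, 66, 20, 25, 61]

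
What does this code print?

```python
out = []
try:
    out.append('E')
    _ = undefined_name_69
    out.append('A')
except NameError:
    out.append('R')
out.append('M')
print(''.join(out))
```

Execution trace: 'E' (try body) → 'R' (except NameError) → 'M' (after the try/except). Output: ERM

Answer: ERM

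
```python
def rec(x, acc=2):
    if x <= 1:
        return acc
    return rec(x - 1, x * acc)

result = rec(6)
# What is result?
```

Accumulator trace (n, acc): (6, 2) -> (5, 12) -> (4, 60) -> (3, 240) -> (2, 720) -> (1, 1440) -> return 1440

Answer: 1440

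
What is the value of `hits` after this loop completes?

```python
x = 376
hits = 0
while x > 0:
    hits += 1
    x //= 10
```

Count digits by repeated division by 10
`hits` takes the values: 0 → 1 → 2 → 3

Answer: 3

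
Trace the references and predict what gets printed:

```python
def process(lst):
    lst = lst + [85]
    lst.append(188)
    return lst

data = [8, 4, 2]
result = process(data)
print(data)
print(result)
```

Key concept: rebinding parameter vs mutation.
Step by step:
`data = [8, 4, 2]` → data = [8, 4, 2]
`result = process(data)` → result = [8, 4, 2, 85, 188]
`print(data)` → prints [8, 4, 2]
`print(result)` → prints [8, 4, 2, 85, 188]

Answer:
[8, 4, 2]
[8, 4, 2, 85, 188]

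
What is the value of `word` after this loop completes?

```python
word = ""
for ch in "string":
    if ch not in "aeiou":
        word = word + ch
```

Remove vowels from 'string'
`word` takes the values: "" → "s" → "st" → "str" → "strn" → "strng"

Answer: "strng"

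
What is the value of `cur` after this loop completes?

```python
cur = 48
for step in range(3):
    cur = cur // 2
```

Halve 3 times: 48 // 2^3 = 6
`cur` takes the values: 48 → 24 → 12 → 6

Answer: 6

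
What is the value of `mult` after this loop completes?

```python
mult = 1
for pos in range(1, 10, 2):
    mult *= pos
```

Product of 1, 3, 5, ... up to 9
`mult` takes the values: 1 → 3 → 15 → 105 → 945

Answer: 945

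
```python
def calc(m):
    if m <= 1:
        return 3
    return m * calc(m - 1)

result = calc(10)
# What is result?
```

calc(10) = 10 * 9 * 8 * 7 * 6 * 5 * 4 * 3 * 2 * 3 = 10886400

Answer: 10886400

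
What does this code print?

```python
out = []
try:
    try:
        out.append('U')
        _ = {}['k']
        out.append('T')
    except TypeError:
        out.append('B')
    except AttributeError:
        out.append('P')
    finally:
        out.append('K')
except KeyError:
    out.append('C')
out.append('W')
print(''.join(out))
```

Execution trace: 'U' (inner try body) → 'K' (inner finally) → 'C' (outer except KeyError) → 'W' (after the try/except). Output: UKCW

Answer: UKCW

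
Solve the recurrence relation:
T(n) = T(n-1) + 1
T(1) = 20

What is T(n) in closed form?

Unrolling: T(n) = T(1) + 1·(n-1) = 20 + 1(n-1) = n + 19.

Answer: T(n) = n + 19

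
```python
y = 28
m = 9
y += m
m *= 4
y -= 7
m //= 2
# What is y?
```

Trace:
`y = 28` → y = 28
`m = 9` → m = 9
`y += m` → y = 37
`m *= 4` → m = 36
`y -= 7` → y = 30
`m //= 2` → m = 18
So y = 30

Answer: 30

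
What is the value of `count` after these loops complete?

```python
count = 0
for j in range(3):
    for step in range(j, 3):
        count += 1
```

Upper triangle: 3 + 2 + ... + 1
`count` takes the values: 0 → 1 → 2 → 3 → 4 → 5 → 6

Answer: 6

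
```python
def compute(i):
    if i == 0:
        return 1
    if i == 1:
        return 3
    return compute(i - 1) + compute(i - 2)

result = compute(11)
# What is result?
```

Build up from base cases: compute(0)=1, compute(1)=3, compute(2)=4, compute(3)=7, compute(4)=11, compute(5)=18, compute(6)=29, ..., compute(11)=322

Answer: 322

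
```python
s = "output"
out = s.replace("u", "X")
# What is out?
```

Trace:
`s = "output"` → s = 'output'
`out = s.replace("u", "X")` → out = 'oXtpXt'
So out = 'oXtpXt'

Answer: 'oXtpXt'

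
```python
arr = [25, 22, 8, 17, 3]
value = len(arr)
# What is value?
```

Trace:
`arr = [25, 22, 8, 17, 3]` → arr = [25, 22, 8, 17, 3]
`value = len(arr)` → value = 5
So value = 5

Answer: 5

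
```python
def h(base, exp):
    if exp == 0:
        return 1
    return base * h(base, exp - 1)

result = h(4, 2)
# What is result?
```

h(4, 2) = 4 * 4 = 16

Answer: 16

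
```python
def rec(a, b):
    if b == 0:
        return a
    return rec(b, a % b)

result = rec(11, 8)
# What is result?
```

rec(11, 8) -> rec(8, 3) -> rec(3, 2) -> rec(2, 1) -> rec(1, 0) -> 1

Answer: 1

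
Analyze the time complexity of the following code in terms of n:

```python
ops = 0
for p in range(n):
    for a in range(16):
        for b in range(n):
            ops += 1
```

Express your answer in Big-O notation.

Each loop level contributes: n × 1 × n. Multiplying the contributions gives O(n^2).

Answer: O(n^2)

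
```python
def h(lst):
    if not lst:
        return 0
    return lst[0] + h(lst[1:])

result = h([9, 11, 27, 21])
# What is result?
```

9 + 11 + 27 + 21 + 0 = 68

Answer: 68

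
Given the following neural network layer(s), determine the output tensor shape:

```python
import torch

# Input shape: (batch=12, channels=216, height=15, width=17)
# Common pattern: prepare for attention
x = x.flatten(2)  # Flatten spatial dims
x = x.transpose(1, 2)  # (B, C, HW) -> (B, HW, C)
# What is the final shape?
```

Input: (12, 216, 15, 17) -> after flatten(2): (12, 216, 255) -> Output: (12, 255, 216)

Answer: (12, 255, 216)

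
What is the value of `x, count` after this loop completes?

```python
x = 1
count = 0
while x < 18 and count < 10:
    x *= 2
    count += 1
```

Double until >= 18 or 10 iterations
`x, count` takes the values: (1, 0) → (2, 0) → (2, 1) → (4, 1) → (4, 2) → (8, 2) → (8, 3) → (16, 3) → (16, 4) → (32, 4) → (32, 5)

Answer: 32, 5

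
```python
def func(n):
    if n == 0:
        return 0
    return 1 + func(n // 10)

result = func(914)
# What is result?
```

Count of digits of 914: 3

Answer: 3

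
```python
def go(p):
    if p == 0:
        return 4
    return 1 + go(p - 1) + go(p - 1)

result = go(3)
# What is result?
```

go(p) = 1 + 2·go(p-1), go(0)=4. Closed form: (4+1)·2^3 - 1 = 39.

Answer: 39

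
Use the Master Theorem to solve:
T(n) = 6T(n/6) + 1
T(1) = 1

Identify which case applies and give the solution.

a=6, b=6, f(n)=1. log_6(6) = 1. Since c=0 < 1, Case 1 applies: T(n) = Θ(n^log_b(a)) = O(n).

Answer: O(n) - Case 1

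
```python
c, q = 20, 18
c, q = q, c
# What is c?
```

Trace:
`c, q = 20, 18` → c = 20; q = 18
`c, q = q, c` → c = 18; q = 20
So c = 18

Answer: 18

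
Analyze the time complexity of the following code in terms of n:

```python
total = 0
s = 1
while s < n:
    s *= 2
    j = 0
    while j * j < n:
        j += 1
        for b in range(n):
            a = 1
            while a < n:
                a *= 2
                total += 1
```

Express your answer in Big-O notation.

Each loop level contributes: log n × √n × n × log n. Multiplying the contributions gives O(n√n log² n).

Answer: O(n√n log² n)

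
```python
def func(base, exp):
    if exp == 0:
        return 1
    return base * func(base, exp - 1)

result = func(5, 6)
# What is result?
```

func(5, 6) = 5 * 5 * 5 * 5 * 5 * 5 = 15625

Answer: 15625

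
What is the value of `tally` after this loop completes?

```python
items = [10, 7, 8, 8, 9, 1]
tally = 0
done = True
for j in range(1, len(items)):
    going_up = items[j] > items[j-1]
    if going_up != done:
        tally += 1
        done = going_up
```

Count direction changes in [10, 7, 8, 8, 9, 1]
`tally` takes the values: 0 → 1 → 2 → 3 → 4 → 5

Answer: 5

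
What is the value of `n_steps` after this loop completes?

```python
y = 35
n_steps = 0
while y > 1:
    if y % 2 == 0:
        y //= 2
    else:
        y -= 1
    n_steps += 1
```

Steps to reduce 35 to 1
`n_steps` takes the values: 0 → 1 → 2 → 3 → 4 → 5 → 6 → 7

Answer: 7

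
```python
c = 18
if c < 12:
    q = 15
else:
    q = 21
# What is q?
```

Trace:
`c = 18` → c = 18
`if c < 12: ...` → c < 12 is False, take else branch → q = 21
So q = 21

Answer: 21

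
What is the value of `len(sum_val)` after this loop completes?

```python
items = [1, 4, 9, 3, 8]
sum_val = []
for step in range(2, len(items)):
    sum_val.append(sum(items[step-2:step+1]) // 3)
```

Number of 3-element averages
`sum_val` takes the values: [] → [4] → [4, 5] → [4, 5, 6]
So `len(sum_val)` = 3

Answer: 3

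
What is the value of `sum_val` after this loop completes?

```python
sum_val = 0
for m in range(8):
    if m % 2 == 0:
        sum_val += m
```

Sum of even numbers 0 to 7
`sum_val` takes the values: 0 → 2 → 6 → 12

Answer: 12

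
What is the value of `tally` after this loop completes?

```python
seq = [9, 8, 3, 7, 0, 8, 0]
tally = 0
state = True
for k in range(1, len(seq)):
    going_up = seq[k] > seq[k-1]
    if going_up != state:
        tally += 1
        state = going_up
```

Count direction changes in [9, 8, 3, 7, 0, 8, 0]
`tally` takes the values: 0 → 1 → 2 → 3 → 4 → 5

Answer: 5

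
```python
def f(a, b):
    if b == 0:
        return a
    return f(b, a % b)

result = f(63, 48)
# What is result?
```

f(63, 48) -> f(48, 15) -> f(15, 3) -> f(3, 0) -> 3

Answer: 3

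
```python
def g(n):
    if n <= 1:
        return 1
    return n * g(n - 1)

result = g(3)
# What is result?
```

g(3) = 3 * 2 * 1 = 6

Answer: 6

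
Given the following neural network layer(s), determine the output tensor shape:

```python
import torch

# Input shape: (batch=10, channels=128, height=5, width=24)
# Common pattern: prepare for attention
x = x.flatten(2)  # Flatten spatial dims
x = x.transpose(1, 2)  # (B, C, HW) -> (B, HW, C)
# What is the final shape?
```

Input: (10, 128, 5, 24) -> after flatten(2): (10, 128, 120) -> Output: (10, 120, 128)

Answer: (10, 120, 128)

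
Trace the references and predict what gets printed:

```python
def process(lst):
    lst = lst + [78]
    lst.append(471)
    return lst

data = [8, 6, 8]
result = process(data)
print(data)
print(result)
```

Key concept: rebinding parameter vs mutation.
Step by step:
`data = [8, 6, 8]` → data = [8, 6, 8]
`result = process(data)` → result = [8, 6, 8, 78, 471]
`print(data)` → prints [8, 6, 8]
`print(result)` → prints [8, 6, 8, 78, 471]

Answer:
[8, 6, 8]
[8, 6, 8, 78, 471]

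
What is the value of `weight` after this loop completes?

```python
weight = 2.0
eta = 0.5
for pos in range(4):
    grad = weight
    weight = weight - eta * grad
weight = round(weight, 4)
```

Gradient descent: w = 2.0 * (1 - 0.5)^4
`weight` takes the values: 2.0 → 1.0 → 0.5 → 0.25 → 0.125

Answer: 0.125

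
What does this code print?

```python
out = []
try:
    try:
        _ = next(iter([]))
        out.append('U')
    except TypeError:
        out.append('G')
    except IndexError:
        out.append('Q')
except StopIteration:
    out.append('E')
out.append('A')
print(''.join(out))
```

Execution trace: 'E' (outer except StopIteration) → 'A' (after the try/except). Output: EA

Answer: EA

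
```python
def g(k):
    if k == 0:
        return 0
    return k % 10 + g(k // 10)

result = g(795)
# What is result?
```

Sum of digits of 795: 5 + 9 + 7 = 21

Answer: 21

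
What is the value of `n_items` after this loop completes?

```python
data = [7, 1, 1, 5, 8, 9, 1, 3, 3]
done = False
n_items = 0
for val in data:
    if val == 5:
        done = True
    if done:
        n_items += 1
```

Count elements after first 5 in [7, 1, 1, 5, 8, 9, 1, 3, 3]
`n_items` takes the values: 0 → 1 → 2 → 3 → 4 → 5 → 6

Answer: 6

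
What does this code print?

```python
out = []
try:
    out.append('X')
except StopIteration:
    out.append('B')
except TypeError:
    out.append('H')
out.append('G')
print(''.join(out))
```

Execution trace: 'X' (try body, no exception) → 'G' (after the try/except). Output: XG

Answer: XG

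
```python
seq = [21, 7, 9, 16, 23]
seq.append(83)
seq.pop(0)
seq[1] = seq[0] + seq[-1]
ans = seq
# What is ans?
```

Trace:
`seq = [21, 7, 9, 16, 23]` → seq = [21, 7, 9, 16, 23]
`seq.append(83)` → seq = [21, 7, 9, 16, 23, 83]
`seq.pop(0)` → seq = [7, 9, 16, 23, 83]
`seq[1] = seq[0] + seq[-1]` → seq = [7, 90, 16, 23, 83]
`ans = seq` → ans = [7, 90, 16, 23, 83]
So ans = [7, 90, 16, 23, 83]

Answer: [7, 90, 16, 23, 83]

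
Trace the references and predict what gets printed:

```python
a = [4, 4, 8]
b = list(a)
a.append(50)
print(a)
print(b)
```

Key concept: list() constructor creates copy.
Step by step:
`a = [4, 4, 8]` → a = [4, 4, 8]
`b = list(a)` → b = [4, 4, 8]
`a.append(50)` → a = [4, 4, 8, 50]
`print(a)` → prints [4, 4, 8, 50]
`print(b)` → prints [4, 4, 8]

Answer:
[4, 4, 8, 50]
[4, 4, 8]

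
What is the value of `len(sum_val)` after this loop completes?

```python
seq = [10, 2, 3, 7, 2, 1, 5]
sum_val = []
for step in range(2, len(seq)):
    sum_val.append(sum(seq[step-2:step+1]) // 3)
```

Number of 3-element averages
`sum_val` takes the values: [] → [5] → [5, 4] → [5, 4, 4] → [5, 4, 4, 3] → [5, 4, 4, 3, 2]
So `len(sum_val)` = 5

Answer: 5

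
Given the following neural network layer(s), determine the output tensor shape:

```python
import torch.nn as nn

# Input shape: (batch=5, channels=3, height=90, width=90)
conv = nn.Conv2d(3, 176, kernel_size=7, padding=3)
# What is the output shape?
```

Input: (5, 3, 90, 90) -> Output: (5, 176, 90, 90)

Answer: (5, 176, 90, 90)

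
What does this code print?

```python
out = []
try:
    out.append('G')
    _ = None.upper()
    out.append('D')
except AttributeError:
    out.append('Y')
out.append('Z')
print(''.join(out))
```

Execution trace: 'G' (try body) → 'Y' (except AttributeError) → 'Z' (after the try/except). Output: GYZ

Answer: GYZ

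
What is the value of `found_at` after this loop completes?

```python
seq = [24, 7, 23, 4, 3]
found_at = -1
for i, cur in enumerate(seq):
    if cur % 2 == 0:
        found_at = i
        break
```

First even number index in [24, 7, 23, 4, 3]
`found_at` takes the values: -1 → 0

Answer: 0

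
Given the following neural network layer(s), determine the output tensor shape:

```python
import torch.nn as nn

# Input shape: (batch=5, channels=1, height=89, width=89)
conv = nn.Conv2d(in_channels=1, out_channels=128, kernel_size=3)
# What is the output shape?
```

Input: (5, 1, 89, 89) -> Output: (5, 128, 87, 87)

Answer: (5, 128, 87, 87)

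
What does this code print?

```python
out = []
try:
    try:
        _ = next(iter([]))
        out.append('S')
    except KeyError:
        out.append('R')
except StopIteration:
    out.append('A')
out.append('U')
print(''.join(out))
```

Execution trace: 'A' (outer except StopIteration) → 'U' (after the try/except). Output: AU

Answer: AU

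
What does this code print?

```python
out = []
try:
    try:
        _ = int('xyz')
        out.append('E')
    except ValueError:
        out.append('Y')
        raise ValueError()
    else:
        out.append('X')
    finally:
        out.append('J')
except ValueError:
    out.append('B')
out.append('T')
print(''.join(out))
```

Execution trace: 'Y' (inner except ValueError) → 'J' (inner finally) → 'B' (outer except ValueError) → 'T' (after the try/except). Output: YJBT

Answer: YJBT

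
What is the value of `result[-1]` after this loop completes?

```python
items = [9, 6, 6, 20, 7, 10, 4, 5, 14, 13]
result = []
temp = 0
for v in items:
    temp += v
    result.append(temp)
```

Cumulative sum ends at 94
`result` takes the values: [] → [9] → [9, 15] → [9, 15, 21] → [9, 15, 21, 41] → [9, 15, 21, 41, 48] → [9, 15, 21, 41, 48, 58] → [9, 15, 21, 41, 48, 58, 62] → [9, 15, 21, 41, 48, 58, 62, 67] → [9, 15, 21, 41, 48, 58, 62, 67, 81] → [9, 15, 21, 41, 48, 58, 62, 67, 81, 94]
So `result[-1]` = 94

Answer: 94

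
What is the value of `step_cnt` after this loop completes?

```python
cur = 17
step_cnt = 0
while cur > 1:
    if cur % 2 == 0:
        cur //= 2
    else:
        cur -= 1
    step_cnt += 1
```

Steps to reduce 17 to 1
`step_cnt` takes the values: 0 → 1 → 2 → 3 → 4 → 5

Answer: 5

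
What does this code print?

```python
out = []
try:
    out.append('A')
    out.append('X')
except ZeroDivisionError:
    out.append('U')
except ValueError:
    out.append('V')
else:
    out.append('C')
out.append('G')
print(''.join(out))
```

Execution trace: 'A' (try body) → 'X' (try body, no exception) → 'C' (else) → 'G' (after the try/except). Output: AXCG

Answer: AXCG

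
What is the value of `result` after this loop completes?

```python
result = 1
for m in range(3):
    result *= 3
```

3^3 = 27
`result` takes the values: 1 → 3 → 9 → 27

Answer: 27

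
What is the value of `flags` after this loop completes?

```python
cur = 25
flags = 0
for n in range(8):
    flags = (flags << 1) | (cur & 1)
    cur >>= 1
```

Reverse lowest 8 bits of 25
`flags` takes the values: 0 → 1 → 2 → 4 → 9 → 19 → 38 → 76 → 152

Answer: 152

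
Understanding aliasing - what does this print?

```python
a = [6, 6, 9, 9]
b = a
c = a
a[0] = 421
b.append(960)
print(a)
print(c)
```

Key concept: multiple aliases.
Step by step:
`a = [6, 6, 9, 9]` → a = [6, 6, 9, 9]
`b = a` → b = [6, 6, 9, 9] (same object as a)
`c = a` → c = [6, 6, 9, 9] (same object as a, b)
`a[0] = 421` → a = [421, 6, 9, 9] (same object as b, c); b = [421, 6, 9, 9] (same object as a, c); c = [421, 6, 9, 9] (same object as a, b)
`b.append(960)` → a = [421, 6, 9, 9, 960] (same object as b, c); b = [421, 6, 9, 9, 960] (same object as a, c); c = [421, 6, 9, 9, 960] (same object as a, b)
`print(a)` → prints [421, 6, 9, 9, 960]
`print(c)` → prints [421, 6, 9, 9, 960]

Answer:
[421, 6, 9, 9, 960]
[421, 6, 9, 9, 960]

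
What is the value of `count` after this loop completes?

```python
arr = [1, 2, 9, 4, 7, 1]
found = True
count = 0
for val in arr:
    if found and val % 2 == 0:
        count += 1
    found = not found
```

Count even values at even positions
`count` takes the values: 0

Answer: 0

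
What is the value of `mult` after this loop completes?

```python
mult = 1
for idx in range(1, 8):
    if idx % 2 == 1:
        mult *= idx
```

Product of odd numbers 1 to 7
`mult` takes the values: 1 → 3 → 15 → 105

Answer: 105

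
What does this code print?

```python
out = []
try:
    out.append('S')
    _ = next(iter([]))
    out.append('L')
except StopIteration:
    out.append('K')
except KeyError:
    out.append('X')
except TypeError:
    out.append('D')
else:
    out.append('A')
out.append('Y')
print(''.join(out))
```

Execution trace: 'S' (try body) → 'K' (except StopIteration) → 'Y' (after the try/except). Output: SKY

Answer: SKY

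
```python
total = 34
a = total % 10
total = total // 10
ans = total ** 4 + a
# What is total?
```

Trace:
`total = 34` → total = 34
`a = total % 10` → a = 4
`total = total // 10` → total = 3
`ans = total ** 4 + a` → ans = 85
So total = 3

Answer: 3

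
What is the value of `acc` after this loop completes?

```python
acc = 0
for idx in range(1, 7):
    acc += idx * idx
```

Sum of squares 1² to 6² = 91
`acc` takes the values: 0 → 1 → 5 → 14 → 30 → 55 → 91

Answer: 91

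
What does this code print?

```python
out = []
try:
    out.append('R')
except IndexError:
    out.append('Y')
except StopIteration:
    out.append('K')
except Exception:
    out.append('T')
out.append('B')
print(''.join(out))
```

Execution trace: 'R' (try body, no exception) → 'B' (after the try/except). Output: RB

Answer: RB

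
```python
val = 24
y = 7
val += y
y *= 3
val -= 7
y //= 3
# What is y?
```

Trace:
`val = 24` → val = 24
`y = 7` → y = 7
`val += y` → val = 31
`y *= 3` → y = 21
`val -= 7` → val = 24
`y //= 3` → y = 7
So y = 7

Answer: 7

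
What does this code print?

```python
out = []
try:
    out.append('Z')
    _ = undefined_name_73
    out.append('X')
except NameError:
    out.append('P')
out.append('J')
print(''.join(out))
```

Execution trace: 'Z' (try body) → 'P' (except NameError) → 'J' (after the try/except). Output: ZPJ

Answer: ZPJ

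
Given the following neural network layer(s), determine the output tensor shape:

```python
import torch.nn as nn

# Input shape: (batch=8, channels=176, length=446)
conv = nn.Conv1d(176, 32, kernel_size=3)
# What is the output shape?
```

Input: (8, 176, 446) -> Output: (8, 32, 444)

Answer: (8, 32, 444)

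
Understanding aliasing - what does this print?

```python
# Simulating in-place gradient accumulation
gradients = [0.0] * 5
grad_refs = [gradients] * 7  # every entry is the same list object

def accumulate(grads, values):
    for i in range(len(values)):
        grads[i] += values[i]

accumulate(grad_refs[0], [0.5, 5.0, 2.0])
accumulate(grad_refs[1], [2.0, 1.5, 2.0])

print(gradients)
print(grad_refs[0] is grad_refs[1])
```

Key concept: gradient accumulation aliasing.
Step by step:
`gradients = [0.0] * 5` → gradients = [0.0, 0.0, 0.0, 0.0, 0.0]
`grad_refs = [gradients] * 7` → grad_refs = [[0.0, 0.0, 0.0, 0.0, 0.0], [0.0, 0.0, 0.0, 0.0, 0.0], [0.0, 0.0, 0.0, 0.0, 0.0], [0.0, 0.0, 0.0, 0.0, 0.0], [0.0, 0.0, 0.0, 0.0, 0.0], [0.0, 0.0, 0.0, 0.0, 0.0], [0.0, 0.0, 0.0, 0.0, 0.0]]
`accumulate(grad_refs[0], [0.5, 5.0, 2.0])` → gradients = [0.5, 5.0, 2.0, 0.0, 0.0]; grad_refs = [[0.5, 5.0, 2.0, 0.0, 0.0], [0.5, 5.0, 2.0, 0.0, 0.0], [0.5, 5.0, 2.0, 0.0, 0.0], [0.5, 5.0, 2.0, 0.0, 0.0], [0.5, 5.0, 2.0, 0.0, 0.0], [0.5, 5.0, 2.0, 0.0, 0.0], [0.5, 5.0, 2.0, 0.0, 0.0]]
`accumulate(grad_refs[1], [2.0, 1.5, 2.0])` → gradients = [2.5, 6.5, 4.0, 0.0, 0.0]; grad_refs = [[2.5, 6.5, 4.0, 0.0, 0.0], [2.5, 6.5, 4.0, 0.0, 0.0], [2.5, 6.5, 4.0, 0.0, 0.0], [2.5, 6.5, 4.0, 0.0, 0.0], [2.5, 6.5, 4.0, 0.0, 0.0], [2.5, 6.5, 4.0, 0.0, 0.0], [2.5, 6.5, 4.0, 0.0, 0.0]]
`print(gradients)` → prints [2.5, 6.5, 4.0, 0.0, 0.0]
`print(grad_refs[0] is grad_refs[1])` → prints True

Answer:
[2.5, 6.5, 4.0, 0.0, 0.0]
True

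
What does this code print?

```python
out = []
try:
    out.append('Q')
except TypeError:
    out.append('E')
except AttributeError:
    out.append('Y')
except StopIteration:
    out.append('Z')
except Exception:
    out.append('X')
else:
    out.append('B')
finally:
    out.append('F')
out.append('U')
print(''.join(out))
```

Execution trace: 'Q' (try body, no exception) → 'B' (else) → 'F' (finally) → 'U' (after the try/except). Output: QBFU

Answer: QBFU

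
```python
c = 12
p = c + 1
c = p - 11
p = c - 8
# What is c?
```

Trace:
`c = 12` → c = 12
`p = c + 1` → p = 13
`c = p - 11` → c = 2
`p = c - 8` → p = -6
So c = 2

Answer: 2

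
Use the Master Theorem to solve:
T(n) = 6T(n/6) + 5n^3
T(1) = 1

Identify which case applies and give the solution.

a=6, b=6, f(n)=5n^3. log_6(6) = 1. Since c=3 > 1 and the regularity condition holds (6(n/6)^3 = (6/6^3)n^3 with 6/6^3 < 1), Case 3 applies: T(n) = Θ(f(n)) = O(n^3).

Answer: O(n^3) - Case 3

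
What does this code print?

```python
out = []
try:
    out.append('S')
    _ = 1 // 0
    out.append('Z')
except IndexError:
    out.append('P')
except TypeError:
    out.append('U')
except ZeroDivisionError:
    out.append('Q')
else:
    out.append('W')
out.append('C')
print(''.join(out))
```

Execution trace: 'S' (try body) → 'Q' (except ZeroDivisionError) → 'C' (after the try/except). Output: SQC

Answer: SQC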